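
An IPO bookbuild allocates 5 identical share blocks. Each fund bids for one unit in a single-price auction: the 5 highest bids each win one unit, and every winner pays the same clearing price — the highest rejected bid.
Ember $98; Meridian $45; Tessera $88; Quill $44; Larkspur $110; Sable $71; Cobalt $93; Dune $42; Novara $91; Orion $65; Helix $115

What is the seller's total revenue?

Total revenue: $440

Bids ranked high→low: 115 (Helix), 110 (Larkspur), 98 (Ember), 93 (Cobalt), 91 (Novara), 88 (Tessera), 71 (Sable), …
Top 5: Helix, Larkspur, Ember, Cobalt, Novara.
Highest unsuccessful bid: $88 → clearing price.
Total revenue = 5 × $88 = $440.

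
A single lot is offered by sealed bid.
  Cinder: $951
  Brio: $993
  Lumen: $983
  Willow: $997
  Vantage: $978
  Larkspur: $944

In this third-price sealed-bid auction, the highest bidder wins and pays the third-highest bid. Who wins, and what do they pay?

Willow pays $983

Bids ranked: 997 (Willow) > 993 (Brio) > 983 (Lumen) > 978 (Vantage) > 951 (Cinder) > 944 (Larkspur)
Willow is highest; pays the third-highest bid, $983.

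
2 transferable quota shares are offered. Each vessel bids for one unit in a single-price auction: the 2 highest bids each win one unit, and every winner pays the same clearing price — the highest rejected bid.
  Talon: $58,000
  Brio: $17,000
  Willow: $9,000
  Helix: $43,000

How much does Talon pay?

Talon pays $17,000

Ordering the bids: 58,000 (Talon), 43,000 (Helix), 17,000 (Brio), 9,000 (Willow)
Winners (2 units): Talon, Helix.
Highest unsuccessful bid: $17,000 → clearing price.
Talon wins → pays $17,000.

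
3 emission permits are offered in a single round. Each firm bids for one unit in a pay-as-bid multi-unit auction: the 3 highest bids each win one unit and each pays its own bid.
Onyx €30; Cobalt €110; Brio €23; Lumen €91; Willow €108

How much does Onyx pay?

Sorting: 110 (Cobalt), 108 (Willow), 91 (Lumen), 30 (Onyx), 23 (Brio)
Top 3: Cobalt, Willow, Lumen.
Onyx does not win → €0.

Onyx pays €0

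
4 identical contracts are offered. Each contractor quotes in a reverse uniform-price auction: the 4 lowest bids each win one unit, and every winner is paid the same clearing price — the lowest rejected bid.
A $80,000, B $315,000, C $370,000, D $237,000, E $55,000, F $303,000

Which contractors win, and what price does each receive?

E, A, D, F; each is paid $315,000

Ordering the bids: 55,000 (E), 80,000 (A), 237,000 (D), 303,000 (F), 315,000 (B), 370,000 (C)
The 4 lowest are E, A, D, F.
Clearing price = lowest rejected bid = $315,000.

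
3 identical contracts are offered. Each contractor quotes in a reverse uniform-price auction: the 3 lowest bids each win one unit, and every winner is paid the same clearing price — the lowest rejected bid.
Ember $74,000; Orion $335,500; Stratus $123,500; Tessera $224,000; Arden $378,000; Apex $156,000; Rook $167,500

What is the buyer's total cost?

Ordering the bids: 74,000 (Ember), 123,500 (Stratus), 156,000 (Apex), 167,500 (Rook), 224,000 (Tessera), …
Lowest 3: Ember, Stratus, Apex.
First losing bid is Rook's $167,500, which sets the uniform price.
Total cost = 3 × $167,500 = $502,500.

Total cost: $502,500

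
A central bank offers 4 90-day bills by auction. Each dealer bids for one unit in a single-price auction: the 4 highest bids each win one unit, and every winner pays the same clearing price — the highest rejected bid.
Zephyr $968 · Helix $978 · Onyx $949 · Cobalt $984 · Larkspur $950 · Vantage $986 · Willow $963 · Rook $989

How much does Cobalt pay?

Ordering the bids: 989 (Rook), 986 (Vantage), 984 (Cobalt), 978 (Helix), 968 (Zephyr), 963 (Willow), …
The 4 highest are Rook, Vantage, Cobalt, Helix.
First losing bid is Zephyr's $968, which sets the uniform price.
Cobalt wins → pays $968.

Cobalt pays $968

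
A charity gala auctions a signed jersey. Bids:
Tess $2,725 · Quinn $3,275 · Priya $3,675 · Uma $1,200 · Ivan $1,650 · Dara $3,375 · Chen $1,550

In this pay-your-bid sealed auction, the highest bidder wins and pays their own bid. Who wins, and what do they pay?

Priya pays $3,675

Bids in order: 3,675 (Priya) > 3,375 (Dara) > 3,275 (Quinn) > 2,725 (Tess) > 1,650 (Ivan) > 1,550 (Chen) > …
Priya is highest → pays own bid, $3,675.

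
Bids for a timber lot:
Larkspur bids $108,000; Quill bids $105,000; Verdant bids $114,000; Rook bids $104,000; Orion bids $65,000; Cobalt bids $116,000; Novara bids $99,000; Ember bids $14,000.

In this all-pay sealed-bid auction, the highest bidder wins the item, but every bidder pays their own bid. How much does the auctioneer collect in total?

Total revenue: $725,000

Sorting bids: 116,000 (Cobalt) > 114,000 (Verdant) > 108,000 (Larkspur) > 105,000 (Quill) > 104,000 (Rook) > 99,000 (Novara) > …
Every bidder forfeits their bid regardless of winning.
Revenue = 108,000 + 105,000 + 114,000 + 104,000 + 65,000 + 116,000 + 99,000 + 14,000 = $725,000.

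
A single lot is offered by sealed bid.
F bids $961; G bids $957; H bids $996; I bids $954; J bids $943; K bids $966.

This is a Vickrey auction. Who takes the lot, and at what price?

H pays $966

Vickrey auction: the highest bidder wins and pays the second-highest bid.
Bids in order: 996 (H) > 966 (K) > 961 (F) > 957 (G) > 954 (I) > 943 (J)
H is highest; pays the second-highest bid, $966.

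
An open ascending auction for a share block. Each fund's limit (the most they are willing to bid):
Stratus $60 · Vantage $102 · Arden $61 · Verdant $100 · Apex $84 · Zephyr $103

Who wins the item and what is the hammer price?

Open ascending-bid auction: the price rises until one bidder remains; the winner pays the price at which the last rival dropped out.
Sorting limits: 103 (Zephyr) > 102 (Vantage) > 100 (Verdant) > 84 (Apex) > 61 (Arden) > 60 (Stratus)
Once the price passes $102, only Zephyr is left; the hammer falls at Vantage's limit of $102.

Zephyr wins at $102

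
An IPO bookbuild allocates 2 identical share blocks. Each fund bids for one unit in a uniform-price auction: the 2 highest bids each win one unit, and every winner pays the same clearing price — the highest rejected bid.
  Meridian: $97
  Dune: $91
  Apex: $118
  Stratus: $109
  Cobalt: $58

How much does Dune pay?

Ordering the bids: 118 (Apex), 109 (Stratus), 97 (Meridian), 91 (Dune), …
Top 2: Apex, Stratus.
Highest unsuccessful bid: $97 → clearing price.
Dune does not win → pays $0.

Dune pays $0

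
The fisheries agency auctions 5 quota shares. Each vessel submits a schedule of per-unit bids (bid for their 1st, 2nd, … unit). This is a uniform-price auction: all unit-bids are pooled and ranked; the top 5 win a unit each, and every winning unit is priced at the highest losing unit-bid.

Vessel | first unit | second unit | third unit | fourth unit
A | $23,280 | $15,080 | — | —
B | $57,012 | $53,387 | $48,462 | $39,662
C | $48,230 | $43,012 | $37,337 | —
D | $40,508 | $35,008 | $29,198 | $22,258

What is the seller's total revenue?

Total revenue: $202,540

Pooled unit-bids ranked (top 5): 57,012 (B-1), 53,387 (B-2), 48,462 (B-3), 48,230 (C-1), 43,012 (C-2)
First bid not allocated: $40,508.
Allocation: B 3, C 2. Every unit priced at $40,508.
Revenue = 5 × 40,508 = $202,540.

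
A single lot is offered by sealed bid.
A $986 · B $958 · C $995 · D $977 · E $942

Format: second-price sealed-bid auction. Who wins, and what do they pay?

Rule: the highest bidder wins and pays the second-highest bid.
Bids ranked: 995 (C) > 986 (A) > 977 (D) > 958 (B) > 942 (E)
Second-price: C pays A's bid of $986.

C pays $986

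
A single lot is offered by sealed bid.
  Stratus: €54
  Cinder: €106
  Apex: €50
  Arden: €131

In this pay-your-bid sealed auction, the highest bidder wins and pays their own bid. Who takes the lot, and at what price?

Bids ranked: 131 (Arden) > 106 (Cinder) > 54 (Stratus) > 50 (Apex)
Arden has the highest bid and pays exactly that: €131.

Arden pays €131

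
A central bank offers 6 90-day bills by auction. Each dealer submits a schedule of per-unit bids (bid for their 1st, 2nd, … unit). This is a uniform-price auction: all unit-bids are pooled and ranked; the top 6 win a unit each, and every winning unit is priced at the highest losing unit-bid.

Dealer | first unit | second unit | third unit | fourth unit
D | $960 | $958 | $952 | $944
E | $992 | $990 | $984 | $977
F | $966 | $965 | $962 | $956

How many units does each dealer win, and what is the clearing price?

E 4, F 2; clearing price $962

All unit-bids, highest first — top 6: 992 (E-1), 990 (E-2), 984 (E-3), 977 (E-4), 966 (F-1), 965 (F-2)
The (k+1)-th unit-bid is $962.
Allocation: E 4, F 2.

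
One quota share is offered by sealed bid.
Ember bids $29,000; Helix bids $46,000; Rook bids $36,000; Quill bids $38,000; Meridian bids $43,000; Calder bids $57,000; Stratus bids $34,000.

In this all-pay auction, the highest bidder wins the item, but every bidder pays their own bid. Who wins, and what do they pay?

Calder pays $57,000

Sorting bids: 57,000 (Calder) > 46,000 (Helix) > 43,000 (Meridian) > 38,000 (Quill) > 36,000 (Rook) > 34,000 (Stratus) > …
Calder is highest and takes the item; every bidder forfeits their bid.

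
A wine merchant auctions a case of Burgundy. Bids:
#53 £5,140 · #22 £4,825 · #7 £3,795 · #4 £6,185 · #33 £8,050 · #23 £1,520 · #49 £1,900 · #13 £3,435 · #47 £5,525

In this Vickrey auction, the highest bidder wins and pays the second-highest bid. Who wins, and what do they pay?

Rule: the highest bidder wins and pays the second-highest bid.
Sorting bids: 8,050 (#33) > 6,185 (#4) > 5,525 (#47) > 5,140 (#53) > 4,825 (#22) > 3,795 (#7) > …
#33 is highest; pays the second-highest bid, £6,185.

#33 pays £6,185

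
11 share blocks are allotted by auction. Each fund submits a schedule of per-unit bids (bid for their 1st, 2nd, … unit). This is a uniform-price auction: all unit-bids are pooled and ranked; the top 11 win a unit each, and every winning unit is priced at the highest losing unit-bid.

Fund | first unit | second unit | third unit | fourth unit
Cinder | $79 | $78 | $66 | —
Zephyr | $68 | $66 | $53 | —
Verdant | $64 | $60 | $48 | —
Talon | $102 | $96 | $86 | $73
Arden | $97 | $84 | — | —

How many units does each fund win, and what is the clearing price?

Pooled unit-bids ranked (top 11): 102 (Talon-1), 97 (Arden-1), 96 (Talon-2), 86 (Talon-3), 84 (Arden-2), 79 (Cinder-1), 78 (Cinder-2), 73 (Talon-4), 68 (Zephyr-1), 66 (Cinder-3), 66 (Zephyr-2)
The (k+1)-th unit-bid is $64.
Allocation: Arden 2, Cinder 3, Talon 4, Zephyr 2.

Arden 2, Cinder 3, Talon 4, Zephyr 2; clearing price $64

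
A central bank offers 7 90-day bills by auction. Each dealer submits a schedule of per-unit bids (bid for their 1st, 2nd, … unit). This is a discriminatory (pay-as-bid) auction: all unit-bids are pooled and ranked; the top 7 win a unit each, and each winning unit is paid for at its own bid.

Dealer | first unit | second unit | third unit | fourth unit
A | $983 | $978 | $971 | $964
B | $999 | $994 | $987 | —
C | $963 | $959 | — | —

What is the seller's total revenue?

Total revenue: $6,876

All unit-bids, highest first — top 7: 999 (B-1), 994 (B-2), 987 (B-3), 983 (A-1), 978 (A-2), 971 (A-3), 964 (A-4)
Next rejected bid: $963 (not a price — pay-as-bid).
Each winning unit pays its own bid.
Revenue = 999 + 994 + 987 + 983 + 978 + 971 + 964 = $6,876.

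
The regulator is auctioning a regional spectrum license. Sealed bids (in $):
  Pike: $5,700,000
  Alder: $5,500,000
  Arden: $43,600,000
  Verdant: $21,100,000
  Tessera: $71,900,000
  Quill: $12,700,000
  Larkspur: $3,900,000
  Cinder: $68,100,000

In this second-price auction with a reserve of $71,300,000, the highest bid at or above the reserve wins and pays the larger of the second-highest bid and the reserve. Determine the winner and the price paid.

Rule: the highest bid at or above the reserve wins and pays the larger of the second-highest bid and the reserve.
Bids in order: 71,900,000 (Tessera) > 68,100,000 (Cinder) > 43,600,000 (Arden) > 21,100,000 (Verdant) > 12,700,000 (Quill) > 5,700,000 (Pike) > …
Tessera has the top bid at or above the reserve ($71,900,000).
Second-highest bid $68,100,000 is below the reserve $71,300,000, so the reserve binds → payment $71,300,000.

Tessera pays $71,300,000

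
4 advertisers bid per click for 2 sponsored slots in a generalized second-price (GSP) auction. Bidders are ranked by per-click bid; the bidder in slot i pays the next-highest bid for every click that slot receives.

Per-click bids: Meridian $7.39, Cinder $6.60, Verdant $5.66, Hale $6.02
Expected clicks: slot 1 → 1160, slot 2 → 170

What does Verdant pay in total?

Verdant pays $0.00

Ranked by bid: $7.39 (Meridian) > $6.60 (Cinder) > $6.02 (Hale) > …
Verdant ranks below slot 2 → no slot, pays nothing.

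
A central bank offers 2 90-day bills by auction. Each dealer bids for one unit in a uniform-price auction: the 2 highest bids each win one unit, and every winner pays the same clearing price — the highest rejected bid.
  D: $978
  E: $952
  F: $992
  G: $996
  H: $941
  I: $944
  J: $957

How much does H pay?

Sorting: 996 (G), 992 (F), 978 (D), 957 (J), …
Top 2: G, F.
First losing bid is D's $978, which sets the uniform price.
H does not win → pays $0.

H pays $0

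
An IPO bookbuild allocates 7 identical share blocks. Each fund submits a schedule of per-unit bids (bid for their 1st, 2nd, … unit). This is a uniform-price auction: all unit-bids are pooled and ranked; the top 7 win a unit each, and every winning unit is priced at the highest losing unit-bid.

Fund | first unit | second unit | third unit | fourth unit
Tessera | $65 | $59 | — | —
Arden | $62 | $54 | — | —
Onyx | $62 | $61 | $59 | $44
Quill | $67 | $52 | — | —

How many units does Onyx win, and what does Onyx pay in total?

Pooled unit-bids ranked (top 7): 67 (Quill-1), 65 (Tessera-1), 62 (Arden-1), 62 (Onyx-1), 61 (Onyx-2), 59 (Tessera-2), 59 (Onyx-3)
The (k+1)-th unit-bid is $54.
Onyx wins 3 unit(s) at $54 each.

Onyx: 3 units, pays $162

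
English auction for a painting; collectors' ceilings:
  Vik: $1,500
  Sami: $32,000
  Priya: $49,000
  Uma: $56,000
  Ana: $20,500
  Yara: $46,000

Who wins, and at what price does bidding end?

Limits ranked: 56,000 (Uma) > 49,000 (Priya) > 46,000 (Yara) > 32,000 (Sami) > 20,500 (Ana) > 1,500 (Vik)
Priya is the last rival to drop out, at $49,000; Uma remains and wins at that price.

Uma wins at $49,000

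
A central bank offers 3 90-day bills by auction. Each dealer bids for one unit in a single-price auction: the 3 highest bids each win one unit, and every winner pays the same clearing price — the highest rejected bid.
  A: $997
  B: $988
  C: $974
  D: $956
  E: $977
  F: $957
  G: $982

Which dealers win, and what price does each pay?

A, B, G; each pays $977

Bids ranked high→low: 997 (A), 988 (B), 982 (G), 977 (E), 974 (C), …
The 3 highest are A, B, G.
Highest unsuccessful bid: $977 → clearing price.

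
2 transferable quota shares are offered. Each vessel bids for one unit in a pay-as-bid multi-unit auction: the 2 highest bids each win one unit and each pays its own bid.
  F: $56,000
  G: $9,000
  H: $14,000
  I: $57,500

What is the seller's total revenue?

Sorting: 57,500 (I), 56,000 (F), 14,000 (H), 9,000 (G)
Winners (2 units): I, F.
Total revenue = 57,500 + 56,000 = $113,500.

Total revenue: $113,500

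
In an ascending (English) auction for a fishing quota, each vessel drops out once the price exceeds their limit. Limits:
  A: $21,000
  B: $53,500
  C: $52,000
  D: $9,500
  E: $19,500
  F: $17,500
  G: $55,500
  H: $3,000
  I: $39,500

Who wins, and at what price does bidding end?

G wins at $53,500

Limits ranked: 55,500 (G) > 53,500 (B) > 52,000 (C) > 39,500 (I) > 21,000 (A) > 19,500 (E) > …
B is the last rival to drop out, at $53,500; G remains and wins at that price.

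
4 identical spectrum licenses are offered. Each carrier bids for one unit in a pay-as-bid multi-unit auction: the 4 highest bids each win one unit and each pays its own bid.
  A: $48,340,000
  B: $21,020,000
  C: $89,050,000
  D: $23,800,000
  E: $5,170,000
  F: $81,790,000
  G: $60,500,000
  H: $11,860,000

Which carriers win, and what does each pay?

C $89,050,000, F $81,790,000, G $60,500,000, A $48,340,000

Sorting: 89,050,000 (C), 81,790,000 (F), 60,500,000 (G), 48,340,000 (A), 23,800,000 (D), 21,020,000 (B), …
Top 4: C, F, G, A.
Each winner pays its own bid: C $89,050,000, F $81,790,000, G $60,500,000, A $48,340,000.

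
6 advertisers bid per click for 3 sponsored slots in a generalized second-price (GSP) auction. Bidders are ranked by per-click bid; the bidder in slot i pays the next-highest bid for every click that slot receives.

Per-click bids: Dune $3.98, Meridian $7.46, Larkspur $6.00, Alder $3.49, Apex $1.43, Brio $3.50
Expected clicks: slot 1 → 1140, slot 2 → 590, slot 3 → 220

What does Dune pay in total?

Dune pays $770.00

Sorting advertisers: $7.46 (Meridian) > $6.00 (Larkspur) > $3.98 (Dune) > $3.50 (Brio) > …
Dune holds slot 3 → pays next bid $3.50 × 220 clicks = $770.00.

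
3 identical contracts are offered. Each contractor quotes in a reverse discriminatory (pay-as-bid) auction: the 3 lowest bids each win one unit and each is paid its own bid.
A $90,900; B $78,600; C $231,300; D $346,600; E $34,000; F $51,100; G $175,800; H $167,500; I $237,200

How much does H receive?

H is paid $0

Sorting: 34,000 (E), 51,100 (F), 78,600 (B), 90,900 (A), 167,500 (H), …
Winners (3 units): E, F, B.
H does not win → $0.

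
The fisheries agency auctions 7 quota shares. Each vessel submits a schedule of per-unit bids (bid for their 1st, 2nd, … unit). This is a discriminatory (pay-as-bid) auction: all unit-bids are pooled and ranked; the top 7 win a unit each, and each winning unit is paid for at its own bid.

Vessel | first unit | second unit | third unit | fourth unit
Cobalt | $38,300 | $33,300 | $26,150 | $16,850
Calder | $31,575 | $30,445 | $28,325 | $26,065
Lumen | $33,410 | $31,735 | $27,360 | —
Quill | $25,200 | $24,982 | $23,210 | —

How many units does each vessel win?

Pooled unit-bids ranked (top 7): 38,300 (Cobalt-1), 33,410 (Lumen-1), 33,300 (Cobalt-2), 31,735 (Lumen-2), 31,575 (Calder-1), 30,445 (Calder-2), 28,325 (Calder-3)
Next rejected bid: $27,360 (not a price — pay-as-bid).
Allocation: Calder 3, Cobalt 2, Lumen 2.

Calder 3, Cobalt 2, Lumen 2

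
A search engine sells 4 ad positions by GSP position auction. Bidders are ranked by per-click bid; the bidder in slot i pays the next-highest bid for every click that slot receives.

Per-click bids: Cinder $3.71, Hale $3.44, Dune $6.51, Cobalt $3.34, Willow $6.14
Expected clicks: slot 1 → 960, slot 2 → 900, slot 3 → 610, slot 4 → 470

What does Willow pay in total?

Willow pays $3339.00

Sorting advertisers: $6.51 (Dune) > $6.14 (Willow) > $3.71 (Cinder) > $3.44 (Hale) > $3.34 (Cobalt)
Willow holds slot 2 → pays next bid $3.71 × 900 clicks = $3339.00.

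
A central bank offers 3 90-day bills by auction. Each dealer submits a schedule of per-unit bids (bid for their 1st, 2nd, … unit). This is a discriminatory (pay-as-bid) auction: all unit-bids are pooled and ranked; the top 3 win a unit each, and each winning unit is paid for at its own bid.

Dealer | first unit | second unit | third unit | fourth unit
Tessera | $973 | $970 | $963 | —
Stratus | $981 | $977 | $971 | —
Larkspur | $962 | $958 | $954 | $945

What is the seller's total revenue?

Total revenue: $2,931

Merging the schedules and taking the best 3: 981 (Stratus-1), 977 (Stratus-2), 973 (Tessera-1)
Next rejected bid: $971 (not a price — pay-as-bid).
Each winning unit pays its own bid.
Revenue = 981 + 977 + 973 = $2,931.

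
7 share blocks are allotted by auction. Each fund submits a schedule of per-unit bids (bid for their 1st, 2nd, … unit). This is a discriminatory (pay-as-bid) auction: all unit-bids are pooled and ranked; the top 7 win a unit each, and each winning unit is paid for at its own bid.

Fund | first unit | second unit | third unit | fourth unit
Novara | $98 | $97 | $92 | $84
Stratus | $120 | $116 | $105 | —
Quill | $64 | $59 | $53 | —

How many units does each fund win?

Novara 4, Stratus 3

Pooled unit-bids ranked (top 7): 120 (Stratus-1), 116 (Stratus-2), 105 (Stratus-3), 98 (Novara-1), 97 (Novara-2), 92 (Novara-3), 84 (Novara-4)
Next rejected bid: $64 (not a price — pay-as-bid).
Allocation: Novara 4, Stratus 3.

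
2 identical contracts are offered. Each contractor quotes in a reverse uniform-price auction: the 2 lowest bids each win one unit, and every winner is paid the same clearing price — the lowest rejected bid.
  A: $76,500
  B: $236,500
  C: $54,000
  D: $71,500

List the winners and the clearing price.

Sorting: 54,000 (C), 71,500 (D), 76,500 (A), 236,500 (B)
The 2 lowest are C, D.
Clearing price = lowest rejected bid = $76,500.

C, D; each is paid $76,500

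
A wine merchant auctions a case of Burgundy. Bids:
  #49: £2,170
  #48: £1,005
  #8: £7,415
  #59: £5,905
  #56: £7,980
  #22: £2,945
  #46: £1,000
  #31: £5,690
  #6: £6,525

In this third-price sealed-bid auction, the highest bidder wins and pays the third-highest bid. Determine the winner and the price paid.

Bids in order: 7,980 (#56) > 7,415 (#8) > 6,525 (#6) > 5,905 (#59) > 5,690 (#31) > 2,945 (#22) > …
#56 wins; payment is bid #3 in the ranking = £6,525.

#56 pays £6,525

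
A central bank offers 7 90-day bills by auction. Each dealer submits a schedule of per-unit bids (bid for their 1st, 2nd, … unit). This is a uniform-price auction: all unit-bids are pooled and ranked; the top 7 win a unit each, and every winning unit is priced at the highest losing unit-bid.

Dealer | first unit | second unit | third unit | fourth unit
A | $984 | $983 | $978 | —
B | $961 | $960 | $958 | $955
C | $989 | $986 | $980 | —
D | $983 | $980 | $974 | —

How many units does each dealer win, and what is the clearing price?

Merging the schedules and taking the best 7: 989 (C-1), 986 (C-2), 984 (A-1), 983 (A-2), 983 (D-1), 980 (C-3), 980 (D-2)
First bid not allocated: $978.
Allocation: A 2, C 3, D 2.

A 2, C 3, D 2; clearing price $978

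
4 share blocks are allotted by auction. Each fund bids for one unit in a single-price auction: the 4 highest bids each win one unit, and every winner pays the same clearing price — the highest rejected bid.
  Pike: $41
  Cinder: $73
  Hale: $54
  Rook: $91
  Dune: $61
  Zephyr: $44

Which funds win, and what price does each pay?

Rook, Cinder, Dune, Hale; each pays $44

Ordering the bids: 91 (Rook), 73 (Cinder), 61 (Dune), 54 (Hale), 44 (Zephyr), 41 (Pike)
Top 4: Rook, Cinder, Dune, Hale.
Clearing price = highest rejected bid = $44.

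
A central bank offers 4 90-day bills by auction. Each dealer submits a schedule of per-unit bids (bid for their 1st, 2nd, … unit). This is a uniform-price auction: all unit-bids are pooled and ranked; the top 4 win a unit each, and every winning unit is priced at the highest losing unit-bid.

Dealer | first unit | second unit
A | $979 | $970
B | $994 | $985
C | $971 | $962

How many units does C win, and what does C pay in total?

C: 1 unit, pays $970

All unit-bids, highest first — top 4: 994 (B-1), 985 (B-2), 979 (A-1), 971 (C-1)
The (k+1)-th unit-bid is $970.
C wins 1 unit(s) at $970 each.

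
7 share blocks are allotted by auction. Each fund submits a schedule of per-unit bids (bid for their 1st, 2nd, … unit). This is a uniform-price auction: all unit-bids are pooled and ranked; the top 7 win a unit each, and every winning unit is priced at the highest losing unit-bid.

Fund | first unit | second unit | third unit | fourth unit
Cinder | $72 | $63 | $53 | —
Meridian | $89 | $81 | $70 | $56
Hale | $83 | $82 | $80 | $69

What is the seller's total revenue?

Merging the schedules and taking the best 7: 89 (Meridian-1), 83 (Hale-1), 82 (Hale-2), 81 (Meridian-2), 80 (Hale-3), 72 (Cinder-1), 70 (Meridian-3)
The (k+1)-th unit-bid is $69.
Allocation: Cinder 1, Hale 3, Meridian 3. Every unit priced at $69.
Revenue = 7 × 69 = $483.

Total revenue: $483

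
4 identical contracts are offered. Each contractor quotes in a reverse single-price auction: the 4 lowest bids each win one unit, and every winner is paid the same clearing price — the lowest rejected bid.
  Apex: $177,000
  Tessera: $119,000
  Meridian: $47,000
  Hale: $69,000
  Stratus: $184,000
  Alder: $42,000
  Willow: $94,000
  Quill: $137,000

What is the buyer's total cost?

Total cost: $476,000

Sorting: 42,000 (Alder), 47,000 (Meridian), 69,000 (Hale), 94,000 (Willow), 119,000 (Tessera), 137,000 (Quill), …
Lowest 4: Alder, Meridian, Hale, Willow.
First losing bid is Tessera's $119,000, which sets the uniform price.
Total cost = 4 × $119,000 = $476,000.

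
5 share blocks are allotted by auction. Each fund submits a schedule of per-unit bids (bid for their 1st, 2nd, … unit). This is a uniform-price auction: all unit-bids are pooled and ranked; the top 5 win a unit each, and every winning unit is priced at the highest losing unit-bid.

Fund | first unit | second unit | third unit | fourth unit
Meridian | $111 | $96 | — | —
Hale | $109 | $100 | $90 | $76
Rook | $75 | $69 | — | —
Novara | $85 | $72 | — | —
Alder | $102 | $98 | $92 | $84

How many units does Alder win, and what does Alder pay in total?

Alder: 2 units, pays $192

Pooled unit-bids ranked (top 5): 111 (Meridian-1), 109 (Hale-1), 102 (Alder-1), 100 (Hale-2), 98 (Alder-2)
The (k+1)-th unit-bid is $96.
Alder wins 2 unit(s) at $96 each.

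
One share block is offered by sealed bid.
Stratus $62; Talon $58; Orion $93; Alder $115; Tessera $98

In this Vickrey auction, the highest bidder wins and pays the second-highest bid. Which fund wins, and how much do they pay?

Vickrey auction: the highest bidder wins and pays the second-highest bid.
Bids in order: 115 (Alder) > 98 (Tessera) > 93 (Orion) > 62 (Stratus) > 58 (Talon)
Alder wins with the highest bid; price is set by the runner-up at $98.

Alder pays $98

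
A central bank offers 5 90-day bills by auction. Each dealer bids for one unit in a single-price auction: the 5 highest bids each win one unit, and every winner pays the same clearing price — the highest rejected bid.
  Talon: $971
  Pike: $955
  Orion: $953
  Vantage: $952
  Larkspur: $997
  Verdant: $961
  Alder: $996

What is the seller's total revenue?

Total revenue: $4,765

Bids ranked high→low: 997 (Larkspur), 996 (Alder), 971 (Talon), 961 (Verdant), 955 (Pike), 953 (Orion), 952 (Vantage)
Winners (5 units): Larkspur, Alder, Talon, Verdant, Pike.
First losing bid is Orion's $953, which sets the uniform price.
Total revenue = 5 × $953 = $4,765.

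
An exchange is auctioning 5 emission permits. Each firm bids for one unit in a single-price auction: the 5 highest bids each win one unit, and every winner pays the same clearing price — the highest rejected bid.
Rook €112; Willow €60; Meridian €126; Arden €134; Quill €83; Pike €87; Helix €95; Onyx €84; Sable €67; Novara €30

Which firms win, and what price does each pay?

Ordering the bids: 134 (Arden), 126 (Meridian), 112 (Rook), 95 (Helix), 87 (Pike), 84 (Onyx), 83 (Quill), …
Winners (5 units): Arden, Meridian, Rook, Helix, Pike.
First losing bid is Onyx's €84, which sets the uniform price.

Arden, Meridian, Rook, Helix, Pike; each pays €84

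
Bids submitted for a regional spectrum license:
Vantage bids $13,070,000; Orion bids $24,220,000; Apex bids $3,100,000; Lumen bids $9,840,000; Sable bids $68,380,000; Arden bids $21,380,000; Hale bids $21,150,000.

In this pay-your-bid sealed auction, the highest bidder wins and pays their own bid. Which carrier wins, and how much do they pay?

Sable pays $68,380,000

Rule: the highest bidder wins and pays their own bid.
Bids in order: 68,380,000 (Sable) > 24,220,000 (Orion) > 21,380,000 (Arden) > 21,150,000 (Hale) > 13,070,000 (Vantage) > 9,840,000 (Lumen) > …
Sable has the highest bid and pays exactly that: $68,380,000.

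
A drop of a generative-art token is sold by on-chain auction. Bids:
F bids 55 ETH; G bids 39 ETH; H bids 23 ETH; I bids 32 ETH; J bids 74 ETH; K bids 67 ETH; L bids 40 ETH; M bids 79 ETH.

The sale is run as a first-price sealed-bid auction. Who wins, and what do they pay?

Bids ranked: 79 (M) > 74 (J) > 67 (K) > 55 (F) > 40 (L) > 39 (G) > …
M is highest → pays own bid, 79 ETH.

M pays 79 ETH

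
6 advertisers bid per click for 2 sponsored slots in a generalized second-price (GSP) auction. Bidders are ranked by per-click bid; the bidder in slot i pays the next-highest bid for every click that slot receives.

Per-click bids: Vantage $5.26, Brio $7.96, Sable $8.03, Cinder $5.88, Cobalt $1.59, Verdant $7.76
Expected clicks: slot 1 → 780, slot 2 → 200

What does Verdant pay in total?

Ranked by bid: $8.03 (Sable) > $7.96 (Brio) > $7.76 (Verdant) > …
Verdant ranks below slot 2 → no slot, pays nothing.

Verdant pays $0.00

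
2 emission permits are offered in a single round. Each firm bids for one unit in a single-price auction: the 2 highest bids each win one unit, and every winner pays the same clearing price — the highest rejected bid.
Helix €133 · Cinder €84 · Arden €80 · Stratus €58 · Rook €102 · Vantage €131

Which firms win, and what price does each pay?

Helix, Vantage; each pays €102

Bids ranked high→low: 133 (Helix), 131 (Vantage), 102 (Rook), 84 (Cinder), …
The 2 highest are Helix, Vantage.
Highest unsuccessful bid: €102 → clearing price.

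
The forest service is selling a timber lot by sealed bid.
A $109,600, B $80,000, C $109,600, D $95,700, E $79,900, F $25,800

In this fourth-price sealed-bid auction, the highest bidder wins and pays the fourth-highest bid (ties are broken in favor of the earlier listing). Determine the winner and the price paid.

A pays $80,000

Bids in order: 109,600 (A) > 109,600 (C) > 95,700 (D) > 80,000 (B) > 79,900 (E) > 25,800 (F)
A and C tie at $109,600; tie-break gives it to A.
A is highest; pays the fourth-highest bid, $80,000.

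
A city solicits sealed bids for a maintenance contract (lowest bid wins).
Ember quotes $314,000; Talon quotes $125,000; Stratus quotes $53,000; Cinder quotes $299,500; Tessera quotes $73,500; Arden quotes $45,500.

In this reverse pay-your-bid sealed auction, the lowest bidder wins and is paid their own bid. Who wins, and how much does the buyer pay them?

Arden is paid $45,500

Sorting bids: 45,500 (Arden) < 53,000 (Stratus) < 73,500 (Tessera) < 125,000 (Talon) < 299,500 (Cinder) < 314,000 (Ember)
First-price: Arden is paid what they bid, $45,500.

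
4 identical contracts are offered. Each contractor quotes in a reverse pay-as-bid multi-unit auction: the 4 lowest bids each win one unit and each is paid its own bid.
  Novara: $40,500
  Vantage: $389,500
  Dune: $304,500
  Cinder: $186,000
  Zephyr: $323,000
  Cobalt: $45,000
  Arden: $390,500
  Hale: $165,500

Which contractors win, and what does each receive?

Novara $40,500, Cobalt $45,000, Hale $165,500, Cinder $186,000

Sorting: 40,500 (Novara), 45,000 (Cobalt), 165,500 (Hale), 186,000 (Cinder), 304,500 (Dune), 323,000 (Zephyr), …
Winners (4 units): Novara, Cobalt, Hale, Cinder.
Each winner is paid its own bid: Novara $40,500, Cobalt $45,000, Hale $165,500, Cinder $186,000.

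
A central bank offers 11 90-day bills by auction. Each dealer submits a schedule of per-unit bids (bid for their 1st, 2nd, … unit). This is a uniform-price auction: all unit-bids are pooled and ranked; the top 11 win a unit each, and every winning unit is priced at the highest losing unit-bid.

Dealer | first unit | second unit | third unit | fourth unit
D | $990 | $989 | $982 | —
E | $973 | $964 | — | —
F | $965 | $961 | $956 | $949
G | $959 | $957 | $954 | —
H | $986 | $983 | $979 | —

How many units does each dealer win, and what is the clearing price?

D 3, E 2, F 2, G 1, H 3; clearing price $957

Merging the schedules and taking the best 11: 990 (D-1), 989 (D-2), 986 (H-1), 983 (H-2), 982 (D-3), 979 (H-3), 973 (E-1), 965 (F-1), 964 (E-2), 961 (F-2), 959 (G-1)
The (k+1)-th unit-bid is $957.
Allocation: D 3, E 2, F 2, G 1, H 3.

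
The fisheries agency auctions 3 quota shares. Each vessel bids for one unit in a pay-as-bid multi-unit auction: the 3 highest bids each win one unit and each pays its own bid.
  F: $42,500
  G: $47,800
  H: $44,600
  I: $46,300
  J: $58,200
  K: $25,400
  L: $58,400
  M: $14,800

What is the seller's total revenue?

Total revenue: $164,400

Bids ranked high→low: 58,400 (L), 58,200 (J), 47,800 (G), 46,300 (I), 44,600 (H), …
Winners (3 units): L, J, G.
Total revenue = 58,400 + 58,200 + 47,800 = $164,400.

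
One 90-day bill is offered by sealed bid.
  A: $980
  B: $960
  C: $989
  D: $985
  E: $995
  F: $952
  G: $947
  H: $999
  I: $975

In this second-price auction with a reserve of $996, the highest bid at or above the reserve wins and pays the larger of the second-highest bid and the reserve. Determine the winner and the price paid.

H pays $996

Second-price auction with a reserve of $996: the highest bid at or above the reserve wins and pays the larger of the second-highest bid and the reserve.
Sorting bids: 999 (H) > 995 (E) > 989 (C) > 985 (D) > 980 (A) > 975 (I) > …
Highest eligible bid: H at $999.
max(second-highest $995, reserve $996) = $996.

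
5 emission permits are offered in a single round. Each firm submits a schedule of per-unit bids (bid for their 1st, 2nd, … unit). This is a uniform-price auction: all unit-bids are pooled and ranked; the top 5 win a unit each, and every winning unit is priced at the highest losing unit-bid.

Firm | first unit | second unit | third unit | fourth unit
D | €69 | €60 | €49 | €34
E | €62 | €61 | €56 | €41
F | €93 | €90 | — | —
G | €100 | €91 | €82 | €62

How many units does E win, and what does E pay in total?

All unit-bids, highest first — top 5: 100 (G-1), 93 (F-1), 91 (G-2), 90 (F-2), 82 (G-3)
The (k+1)-th unit-bid is €69.
E wins 0 unit(s) at €69 each.

E: 0 units, pays €0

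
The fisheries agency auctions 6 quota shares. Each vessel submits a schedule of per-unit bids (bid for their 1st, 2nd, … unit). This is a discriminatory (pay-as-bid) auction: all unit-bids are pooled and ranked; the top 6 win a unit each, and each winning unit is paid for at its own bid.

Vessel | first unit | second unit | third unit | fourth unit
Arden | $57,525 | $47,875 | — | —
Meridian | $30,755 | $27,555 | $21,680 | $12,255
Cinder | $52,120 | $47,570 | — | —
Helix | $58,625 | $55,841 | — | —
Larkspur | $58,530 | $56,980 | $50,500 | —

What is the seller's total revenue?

Pooled unit-bids ranked (top 6): 58,625 (Helix-1), 58,530 (Larkspur-1), 57,525 (Arden-1), 56,980 (Larkspur-2), 55,841 (Helix-2), 52,120 (Cinder-1)
Next rejected bid: $50,500 (not a price — pay-as-bid).
Each winning unit pays its own bid.
Revenue = 58,625 + 58,530 + 57,525 + 56,980 + 55,841 + 52,120 = $339,621.

Total revenue: $339,621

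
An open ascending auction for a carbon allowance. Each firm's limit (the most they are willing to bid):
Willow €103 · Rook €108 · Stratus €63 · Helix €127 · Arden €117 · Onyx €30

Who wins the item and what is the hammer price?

Limits in order: 127 (Helix) > 117 (Arden) > 108 (Rook) > 103 (Willow) > 63 (Stratus) > 30 (Onyx)
Once the price passes €117, only Helix is left; the hammer falls at Arden's limit of €117.

Helix wins at €117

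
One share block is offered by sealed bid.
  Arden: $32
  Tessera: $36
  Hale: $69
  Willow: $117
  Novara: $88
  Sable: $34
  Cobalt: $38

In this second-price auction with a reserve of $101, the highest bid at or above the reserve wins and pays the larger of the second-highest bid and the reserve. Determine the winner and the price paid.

Willow pays $101

Sorting bids: 117 (Willow) > 88 (Novara) > 69 (Hale) > 38 (Cobalt) > 36 (Tessera) > 34 (Sable) > …
Willow has the top bid at or above the reserve ($117).
max(second-highest $88, reserve $101) = $101.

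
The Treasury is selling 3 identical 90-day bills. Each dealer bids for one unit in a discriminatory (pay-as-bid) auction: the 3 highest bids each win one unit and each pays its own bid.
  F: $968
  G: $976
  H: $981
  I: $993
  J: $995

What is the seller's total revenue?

Ordering the bids: 995 (J), 993 (I), 981 (H), 976 (G), 968 (F)
Top 3: J, I, H.
Total revenue = 995 + 993 + 981 = $2,969.

Total revenue: $2,969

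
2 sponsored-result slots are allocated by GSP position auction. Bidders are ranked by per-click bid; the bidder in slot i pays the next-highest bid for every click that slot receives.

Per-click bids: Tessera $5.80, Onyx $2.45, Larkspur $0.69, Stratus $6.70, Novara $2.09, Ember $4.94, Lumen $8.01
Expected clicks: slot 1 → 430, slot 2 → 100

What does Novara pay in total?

Novara pays $0.00

Per-click bids in order: $8.01 (Lumen) > $6.70 (Stratus) > $5.80 (Tessera) > …
Novara ranks below slot 2 → no slot, pays nothing.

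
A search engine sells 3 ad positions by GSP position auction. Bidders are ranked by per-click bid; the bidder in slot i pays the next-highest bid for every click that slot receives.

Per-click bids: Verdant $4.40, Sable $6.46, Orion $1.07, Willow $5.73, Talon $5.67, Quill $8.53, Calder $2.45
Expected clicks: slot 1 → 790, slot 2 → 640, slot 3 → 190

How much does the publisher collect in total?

Total revenue: $9847.90

Ranked by bid: $8.53 (Quill) > $6.46 (Sable) > $5.73 (Willow) > $5.67 (Talon) > …
Slot 1: Quill pays $6.46 × 790 = $5103.40
Slot 2: Sable pays $5.73 × 640 = $3667.20
Slot 3: Willow pays $5.67 × 190 = $1077.30
Total = $9847.90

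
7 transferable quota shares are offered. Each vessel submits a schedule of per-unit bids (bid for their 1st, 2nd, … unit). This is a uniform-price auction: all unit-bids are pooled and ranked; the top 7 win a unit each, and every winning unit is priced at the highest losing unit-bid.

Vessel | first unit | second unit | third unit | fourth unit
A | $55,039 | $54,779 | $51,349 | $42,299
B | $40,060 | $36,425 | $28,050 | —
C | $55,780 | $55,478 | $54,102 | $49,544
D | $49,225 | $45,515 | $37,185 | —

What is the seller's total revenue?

All unit-bids, highest first — top 7: 55,780 (C-1), 55,478 (C-2), 55,039 (A-1), 54,779 (A-2), 54,102 (C-3), 51,349 (A-3), 49,544 (C-4)
Highest rejected unit-bid = $49,225.
Allocation: A 3, C 4. Every unit priced at $49,225.
Revenue = 7 × 49,225 = $344,575.

Total revenue: $344,575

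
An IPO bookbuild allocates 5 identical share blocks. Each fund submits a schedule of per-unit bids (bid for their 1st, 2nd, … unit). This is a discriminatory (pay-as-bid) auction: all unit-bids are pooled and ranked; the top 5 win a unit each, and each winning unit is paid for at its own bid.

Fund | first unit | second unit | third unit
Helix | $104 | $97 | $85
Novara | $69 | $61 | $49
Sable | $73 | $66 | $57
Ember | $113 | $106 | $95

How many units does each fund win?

All unit-bids, highest first — top 5: 113 (Ember-1), 106 (Ember-2), 104 (Helix-1), 97 (Helix-2), 95 (Ember-3)
Next rejected bid: $85 (not a price — pay-as-bid).
Allocation: Ember 3, Helix 2.

Ember 3, Helix 2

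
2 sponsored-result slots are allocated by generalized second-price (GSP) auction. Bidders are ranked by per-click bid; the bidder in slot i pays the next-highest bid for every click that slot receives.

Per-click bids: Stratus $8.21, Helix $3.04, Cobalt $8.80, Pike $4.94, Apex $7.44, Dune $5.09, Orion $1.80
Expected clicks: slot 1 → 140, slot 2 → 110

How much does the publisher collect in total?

Per-click bids in order: $8.80 (Cobalt) > $8.21 (Stratus) > $7.44 (Apex) > …
Slot 1: Cobalt pays $8.21 × 140 = $1149.40
Slot 2: Stratus pays $7.44 × 110 = $818.40
Total = $1967.80

Total revenue: $1967.80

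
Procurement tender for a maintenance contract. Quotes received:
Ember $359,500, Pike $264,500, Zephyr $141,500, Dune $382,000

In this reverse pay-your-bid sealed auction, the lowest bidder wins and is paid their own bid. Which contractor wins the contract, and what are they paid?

Zephyr is paid $141,500

Rule: the lowest bidder wins and is paid their own bid.
Bids ranked: 141,500 (Zephyr) < 264,500 (Pike) < 359,500 (Ember) < 382,000 (Dune)
Zephyr has the lowest bid and is paid exactly that: $141,500.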